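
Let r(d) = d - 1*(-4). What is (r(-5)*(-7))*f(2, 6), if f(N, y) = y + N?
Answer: 56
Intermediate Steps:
f(N, y) = N + y
r(d) = 4 + d (r(d) = d + 4 = 4 + d)
(r(-5)*(-7))*f(2, 6) = ((4 - 5)*(-7))*(2 + 6) = -1*(-7)*8 = 7*8 = 56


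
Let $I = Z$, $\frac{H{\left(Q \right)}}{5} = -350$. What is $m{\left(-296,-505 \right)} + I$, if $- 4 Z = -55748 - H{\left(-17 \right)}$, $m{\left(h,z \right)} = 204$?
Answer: $\frac{27407}{2} \approx 13704.0$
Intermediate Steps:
$H{\left(Q \right)} = -1750$ ($H{\left(Q \right)} = 5 \left(-350\right) = -1750$)
$Z = \frac{26999}{2}$ ($Z = - \frac{-55748 - -1750}{4} = - \frac{-55748 + 1750}{4} = \left(- \frac{1}{4}\right) \left(-53998\right) = \frac{26999}{2} \approx 13500.0$)
$I = \frac{26999}{2} \approx 13500.0$
$m{\left(-296,-505 \right)} + I = 204 + \frac{26999}{2} = \frac{27407}{2}$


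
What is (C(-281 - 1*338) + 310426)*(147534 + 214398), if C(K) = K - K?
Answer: 112353103032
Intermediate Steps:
C(K) = 0
(C(-281 - 1*338) + 310426)*(147534 + 214398) = (0 + 310426)*(147534 + 214398) = 310426*361932 = 112353103032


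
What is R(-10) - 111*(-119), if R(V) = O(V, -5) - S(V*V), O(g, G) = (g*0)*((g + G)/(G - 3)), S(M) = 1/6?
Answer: 79253/6 ≈ 13209.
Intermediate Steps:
S(M) = ⅙
O(g, G) = 0 (O(g, G) = 0*((G + g)/(-3 + G)) = 0)
R(V) = -⅙ (R(V) = 0 - 1*⅙ = 0 - ⅙ = -⅙)
R(-10) - 111*(-119) = -⅙ - 111*(-119) = -⅙ + 13209 = 79253/6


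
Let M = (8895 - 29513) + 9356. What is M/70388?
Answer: -5631/35194 ≈ -0.16000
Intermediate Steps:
M = -11262 (M = -20618 + 9356 = -11262)
M/70388 = -11262/70388 = -11262*1/70388 = -5631/35194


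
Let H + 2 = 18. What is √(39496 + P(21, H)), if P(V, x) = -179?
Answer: √39317 ≈ 198.29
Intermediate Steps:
H = 16 (H = -2 + 18 = 16)
√(39496 + P(21, H)) = √(39496 - 179) = √39317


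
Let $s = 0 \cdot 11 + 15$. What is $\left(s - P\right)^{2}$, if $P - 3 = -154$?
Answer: $27556$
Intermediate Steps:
$P = -151$ ($P = 3 - 154 = -151$)
$s = 15$ ($s = 0 + 15 = 15$)
$\left(s - P\right)^{2} = \left(15 - -151\right)^{2} = \left(15 + 151\right)^{2} = 166^{2} = 27556$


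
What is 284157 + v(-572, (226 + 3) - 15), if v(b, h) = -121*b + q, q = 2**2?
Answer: 353373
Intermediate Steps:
q = 4
v(b, h) = 4 - 121*b (v(b, h) = -121*b + 4 = 4 - 121*b)
284157 + v(-572, (226 + 3) - 15) = 284157 + (4 - 121*(-572)) = 284157 + (4 + 69212) = 284157 + 69216 = 353373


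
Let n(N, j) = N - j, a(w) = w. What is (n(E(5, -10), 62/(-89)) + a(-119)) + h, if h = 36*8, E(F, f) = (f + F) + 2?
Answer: 14836/89 ≈ 166.70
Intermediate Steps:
E(F, f) = 2 + F + f (E(F, f) = (F + f) + 2 = 2 + F + f)
h = 288
(n(E(5, -10), 62/(-89)) + a(-119)) + h = (((2 + 5 - 10) - 62/(-89)) - 119) + 288 = ((-3 - 62*(-1)/89) - 119) + 288 = ((-3 - 1*(-62/89)) - 119) + 288 = ((-3 + 62/89) - 119) + 288 = (-205/89 - 119) + 288 = -10796/89 + 288 = 14836/89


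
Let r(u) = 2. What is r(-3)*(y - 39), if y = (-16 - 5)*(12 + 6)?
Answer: -834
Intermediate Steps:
y = -378 (y = -21*18 = -378)
r(-3)*(y - 39) = 2*(-378 - 39) = 2*(-417) = -834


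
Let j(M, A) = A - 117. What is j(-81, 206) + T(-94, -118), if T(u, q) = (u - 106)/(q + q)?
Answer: 5301/59 ≈ 89.847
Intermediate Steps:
T(u, q) = (-106 + u)/(2*q) (T(u, q) = (-106 + u)/((2*q)) = (-106 + u)*(1/(2*q)) = (-106 + u)/(2*q))
j(M, A) = -117 + A
j(-81, 206) + T(-94, -118) = (-117 + 206) + (1/2)*(-106 - 94)/(-118) = 89 + (1/2)*(-1/118)*(-200) = 89 + 50/59 = 5301/59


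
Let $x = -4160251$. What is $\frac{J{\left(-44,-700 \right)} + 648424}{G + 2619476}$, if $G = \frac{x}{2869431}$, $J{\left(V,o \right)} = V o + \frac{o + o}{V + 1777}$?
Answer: $\frac{3377589416672352}{13025923761209365} \approx 0.2593$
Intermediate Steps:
$J{\left(V,o \right)} = V o + \frac{2 o}{1777 + V}$
$G = - \frac{4160251}{2869431} \approx -1.4499$
$\frac{J{\left(-44,-700 \right)} + 648424}{G + 2619476} = \frac{- \frac{700 \left(2 + \left(-44\right)^{2} + 1777 \left(-44\right)\right)}{1777 - 44} + 648424}{- \frac{4160251}{2869431} + 2619476} = \frac{- \frac{700 \left(2 + 1936 - 78188\right)}{1733} + 648424}{\frac{7516401477905}{2869431}} = \left(\left(-700\right) \frac{1}{1733} \left(-76250\right) + 648424\right) \frac{2869431}{7516401477905} = \left(\frac{53375000}{1733} + 648424\right) \frac{2869431}{7516401477905} = \frac{1177093792}{1733} \cdot \frac{2869431}{7516401477905} = \frac{3377589416672352}{13025923761209365}$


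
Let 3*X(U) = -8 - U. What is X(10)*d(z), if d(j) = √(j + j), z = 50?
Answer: -60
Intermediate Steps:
d(j) = √2*√j (d(j) = √(2*j) = √2*√j)
X(U) = -8/3 - U/3 (X(U) = (-8 - U)/3 = -8/3 - U/3)
X(10)*d(z) = (-8/3 - ⅓*10)*(√2*√50) = (-8/3 - 10/3)*(√2*(5*√2)) = -6*10 = -60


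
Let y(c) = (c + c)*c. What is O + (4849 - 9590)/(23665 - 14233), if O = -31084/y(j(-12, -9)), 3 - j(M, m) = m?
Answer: -56819/524 ≈ -108.43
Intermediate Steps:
j(M, m) = 3 - m
y(c) = 2*c**2 (y(c) = (2*c)*c = 2*c**2)
O = -7771/72 (O = -31084*1/(2*(3 - 1*(-9))**2) = -31084*1/(2*(3 + 9)**2) = -31084/(2*12**2) = -31084/(2*144) = -31084/288 = -31084*1/288 = -7771/72 ≈ -107.93)
O + (4849 - 9590)/(23665 - 14233) = -7771/72 + (4849 - 9590)/(23665 - 14233) = -7771/72 - 4741/9432 = -56819/524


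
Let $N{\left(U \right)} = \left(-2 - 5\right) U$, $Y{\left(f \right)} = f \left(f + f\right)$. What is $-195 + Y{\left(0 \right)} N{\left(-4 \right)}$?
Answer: $-195$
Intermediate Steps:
$Y{\left(f \right)} = 2 f^{2}$ ($Y{\left(f \right)} = f 2 f = 2 f^{2}$)
$N{\left(U \right)} = - 7 U$
$-195 + Y{\left(0 \right)} N{\left(-4 \right)} = -195 + 2 \cdot 0^{2} \left(\left(-7\right) \left(-4\right)\right) = -195 + 2 \cdot 0 \cdot 28 = -195 + 0 \cdot 28 = -195 + 0 = -195$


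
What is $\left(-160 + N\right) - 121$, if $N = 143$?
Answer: $-138$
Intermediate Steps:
$\left(-160 + N\right) - 121 = \left(-160 + 143\right) - 121 = -17 - 121 = -138$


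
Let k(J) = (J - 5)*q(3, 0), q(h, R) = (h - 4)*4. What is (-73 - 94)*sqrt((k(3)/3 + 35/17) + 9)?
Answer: -1670*sqrt(357)/51 ≈ -618.70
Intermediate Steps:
q(h, R) = -16 + 4*h (q(h, R) = (-4 + h)*4 = -16 + 4*h)
k(J) = 20 - 4*J (k(J) = (J - 5)*(-16 + 4*3) = (-5 + J)*(-16 + 12) = (-5 + J)*(-4) = 20 - 4*J)
(-73 - 94)*sqrt((k(3)/3 + 35/17) + 9) = (-73 - 94)*sqrt(((20 - 4*3)/3 + 35/17) + 9) = -167*sqrt(((20 - 12)*(1/3) + 35*(1/17)) + 9) = -167*sqrt((8*(1/3) + 35/17) + 9) = -167*sqrt((8/3 + 35/17) + 9) = -167*sqrt(241/51 + 9) = -1670*sqrt(357)/51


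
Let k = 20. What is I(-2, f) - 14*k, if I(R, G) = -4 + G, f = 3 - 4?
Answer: -285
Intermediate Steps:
f = -1
I(-2, f) - 14*k = (-4 - 1) - 14*20 = -5 - 280 = -285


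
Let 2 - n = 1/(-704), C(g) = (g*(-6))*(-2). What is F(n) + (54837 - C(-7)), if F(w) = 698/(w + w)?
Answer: 77629385/1409 ≈ 55095.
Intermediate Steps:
C(g) = 12*g (C(g) = -6*g*(-2) = 12*g)
n = 1409/704 (n = 2 - 1/(-704) = 2 - 1*(-1/704) = 2 + 1/704 = 1409/704 ≈ 2.0014)
F(w) = 349/w (F(w) = 698/((2*w)) = 698*(1/(2*w)) = 349/w)
F(n) + (54837 - C(-7)) = 349/(1409/704) + (54837 - 12*(-7)) = 349*(704/1409) + (54837 - 1*(-84)) = 245696/1409 + (54837 + 84) = 245696/1409 + 54921 = 77629385/1409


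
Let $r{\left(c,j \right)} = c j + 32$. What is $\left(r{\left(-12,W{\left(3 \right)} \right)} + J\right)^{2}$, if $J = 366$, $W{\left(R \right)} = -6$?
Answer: $220900$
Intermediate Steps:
$r{\left(c,j \right)} = 32 + c j$
$\left(r{\left(-12,W{\left(3 \right)} \right)} + J\right)^{2} = \left(\left(32 - -72\right) + 366\right)^{2} = \left(\left(32 + 72\right) + 366\right)^{2} = \left(104 + 366\right)^{2} = 470^{2} = 220900$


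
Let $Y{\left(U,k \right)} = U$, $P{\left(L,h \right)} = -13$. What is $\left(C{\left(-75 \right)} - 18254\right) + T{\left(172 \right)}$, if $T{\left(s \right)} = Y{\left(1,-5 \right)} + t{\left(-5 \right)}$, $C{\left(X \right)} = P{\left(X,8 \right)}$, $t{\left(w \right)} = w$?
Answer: $-18271$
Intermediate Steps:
$C{\left(X \right)} = -13$
$T{\left(s \right)} = -4$ ($T{\left(s \right)} = 1 - 5 = -4$)
$\left(C{\left(-75 \right)} - 18254\right) + T{\left(172 \right)} = \left(-13 - 18254\right) - 4 = -18267 - 4 = -18271$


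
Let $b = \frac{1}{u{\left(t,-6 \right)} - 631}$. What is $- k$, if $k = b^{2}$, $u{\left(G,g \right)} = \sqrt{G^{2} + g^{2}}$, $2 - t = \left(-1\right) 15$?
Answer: $- \frac{199243}{79136741448} - \frac{3155 \sqrt{13}}{79136741448} \approx -2.6615 \cdot 10^{-6}$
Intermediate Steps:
$t = 17$ ($t = 2 - \left(-1\right) 15 = 2 - -15 = 2 + 15 = 17$)
$b = \frac{1}{-631 + 5 \sqrt{13}}$ ($b = \frac{1}{\sqrt{17^{2} + \left(-6\right)^{2}} - 631} = \frac{1}{\sqrt{289 + 36} - 631} = \frac{1}{\sqrt{325} - 631} = \frac{1}{5 \sqrt{13} - 631} = \frac{1}{-631 + 5 \sqrt{13}} \approx -0.0016314$)
$k = \left(- \frac{631}{397836} - \frac{5 \sqrt{13}}{397836}\right)^{2} \approx 2.6615 \cdot 10^{-6}$
$- k = - \frac{1}{\left(631 - 5 \sqrt{13}\right)^{2}}$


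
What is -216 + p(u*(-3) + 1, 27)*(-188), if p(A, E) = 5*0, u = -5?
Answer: -216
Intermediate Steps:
p(A, E) = 0
-216 + p(u*(-3) + 1, 27)*(-188) = -216 + 0*(-188) = -216 + 0 = -216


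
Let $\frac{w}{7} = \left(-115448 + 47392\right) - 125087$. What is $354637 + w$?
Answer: $-997364$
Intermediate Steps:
$w = -1352001$ ($w = 7 \left(\left(-115448 + 47392\right) - 125087\right) = 7 \left(-68056 - 125087\right) = 7 \left(-193143\right) = -1352001$)
$354637 + w = 354637 - 1352001 = -997364$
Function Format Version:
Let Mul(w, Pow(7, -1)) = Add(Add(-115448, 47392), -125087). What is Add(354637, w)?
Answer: -997364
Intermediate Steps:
w = -1352001 (w = Mul(7, Add(Add(-115448, 47392), -125087)) = Mul(7, Add(-68056, -125087)) = Mul(7, -193143) = -1352001)
Add(354637, w) = Add(354637, -1352001) = -997364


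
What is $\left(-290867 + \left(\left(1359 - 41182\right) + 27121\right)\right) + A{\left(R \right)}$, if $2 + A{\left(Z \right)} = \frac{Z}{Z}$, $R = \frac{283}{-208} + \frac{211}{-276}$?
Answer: $-303570$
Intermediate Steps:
$R = - \frac{30499}{14352}$ ($R = 283 \left(- \frac{1}{208}\right) + 211 \left(- \frac{1}{276}\right) = - \frac{283}{208} - \frac{211}{276} = - \frac{30499}{14352} \approx -2.1251$)
$A{\left(Z \right)} = -1$ ($A{\left(Z \right)} = -2 + \frac{Z}{Z} = -2 + 1 = -1$)
$\left(-290867 + \left(\left(1359 - 41182\right) + 27121\right)\right) + A{\left(R \right)} = \left(-290867 + \left(\left(1359 - 41182\right) + 27121\right)\right) - 1 = \left(-290867 + \left(-39823 + 27121\right)\right) - 1 = \left(-290867 - 12702\right) - 1 = -303569 - 1 = -303570$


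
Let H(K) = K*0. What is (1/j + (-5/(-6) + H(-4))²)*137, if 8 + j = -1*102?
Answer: 185909/1980 ≈ 93.893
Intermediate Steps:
j = -110 (j = -8 - 1*102 = -8 - 102 = -110)
H(K) = 0
(1/j + (-5/(-6) + H(-4))²)*137 = (1/(-110) + (-5/(-6) + 0)²)*137 = (-1/110 + (-5*(-⅙) + 0)²)*137 = (-1/110 + (⅚ + 0)²)*137 = (-1/110 + (⅚)²)*137 = (-1/110 + 25/36)*137 = (1357/1980)*137 = 185909/1980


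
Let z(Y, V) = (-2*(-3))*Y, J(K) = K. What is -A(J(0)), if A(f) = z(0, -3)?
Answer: 0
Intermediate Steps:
z(Y, V) = 6*Y
A(f) = 0 (A(f) = 6*0 = 0)
-A(J(0)) = -1*0 = 0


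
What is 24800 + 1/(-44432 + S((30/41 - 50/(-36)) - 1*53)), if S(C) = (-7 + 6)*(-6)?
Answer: 1101764799/44426 ≈ 24800.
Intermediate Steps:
S(C) = 6 (S(C) = -1*(-6) = 6)
24800 + 1/(-44432 + S((30/41 - 50/(-36)) - 1*53)) = 24800 + 1/(-44432 + 6) = 24800 + 1/(-44426) = 24800 - 1/44426 = 1101764799/44426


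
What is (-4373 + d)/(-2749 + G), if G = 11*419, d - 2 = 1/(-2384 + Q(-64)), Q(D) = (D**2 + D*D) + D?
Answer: -25107023/10683840 ≈ -2.3500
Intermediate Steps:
Q(D) = D + 2*D**2 (Q(D) = (D**2 + D**2) + D = 2*D**2 + D = D + 2*D**2)
d = 11489/5744 (d = 2 + 1/(-2384 - 64*(1 + 2*(-64))) = 2 + 1/(-2384 - 64*(1 - 128)) = 2 + 1/(-2384 - 64*(-127)) = 2 + 1/(-2384 + 8128) = 2 + 1/5744 = 11489/5744 ≈ 2.0002)
G = 4609
(-4373 + d)/(-2749 + G) = (-4373 + 11489/5744)/(-2749 + 4609) = -25107023/5744/1860 = -25107023/5744*1/1860 = -25107023/10683840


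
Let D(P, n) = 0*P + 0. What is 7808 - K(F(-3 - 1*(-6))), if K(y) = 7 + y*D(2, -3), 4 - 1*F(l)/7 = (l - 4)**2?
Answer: 7801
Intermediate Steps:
D(P, n) = 0 (D(P, n) = 0 + 0 = 0)
F(l) = 28 - 7*(-4 + l)**2 (F(l) = 28 - 7*(l - 4)**2 = 28 - 7*(-4 + l)**2)
K(y) = 7 (K(y) = 7 + y*0 = 7 + 0 = 7)
7808 - K(F(-3 - 1*(-6))) = 7808 - 1*7 = 7808 - 7 = 7801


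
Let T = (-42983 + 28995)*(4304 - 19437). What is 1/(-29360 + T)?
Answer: 1/211651044 ≈ 4.7248e-9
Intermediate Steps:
T = 211680404 (T = -13988*(-15133) = 211680404)
1/(-29360 + T) = 1/(-29360 + 211680404) = 1/211651044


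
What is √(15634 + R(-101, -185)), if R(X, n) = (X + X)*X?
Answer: 6*√1001 ≈ 189.83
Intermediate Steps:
R(X, n) = 2*X² (R(X, n) = (2*X)*X = 2*X²)
√(15634 + R(-101, -185)) = √(15634 + 2*(-101)²) = √(15634 + 2*10201) = √(15634 + 20402) = √36036 = 6*√1001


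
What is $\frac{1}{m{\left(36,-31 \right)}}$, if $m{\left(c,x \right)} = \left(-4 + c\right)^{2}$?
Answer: $\frac{1}{1024} \approx 0.00097656$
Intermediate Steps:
$\frac{1}{m{\left(36,-31 \right)}} = \frac{1}{\left(-4 + 36\right)^{2}} = \frac{1}{32^{2}} = \frac{1}{1024}$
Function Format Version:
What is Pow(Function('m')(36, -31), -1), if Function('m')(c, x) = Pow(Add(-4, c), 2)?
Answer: Rational(1, 1024) ≈ 0.00097656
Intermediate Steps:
Pow(Function('m')(36, -31), -1) = Pow(Pow(Add(-4, 36), 2), -1) = Pow(Pow(32, 2), -1) = Pow(1024, -1) = Rational(1, 1024)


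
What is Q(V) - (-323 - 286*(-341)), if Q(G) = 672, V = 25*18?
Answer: -96531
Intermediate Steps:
V = 450
Q(V) - (-323 - 286*(-341)) = 672 - (-323 - 286*(-341)) = 672 - (-323 + 97526) = 672 - 1*97203 = 672 - 97203 = -96531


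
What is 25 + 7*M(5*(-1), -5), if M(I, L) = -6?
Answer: -17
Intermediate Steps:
25 + 7*M(5*(-1), -5) = 25 + 7*(-6) = 25 - 42 = -17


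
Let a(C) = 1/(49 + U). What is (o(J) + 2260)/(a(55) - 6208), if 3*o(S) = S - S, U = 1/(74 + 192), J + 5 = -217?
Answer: -14729550/40460507 ≈ -0.36405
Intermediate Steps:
J = -222 (J = -5 - 217 = -222)
U = 1/266 ≈ 0.0037594
a(C) = 266/13035 (a(C) = 1/(49 + 1/266) = 1/(13035/266) = 266/13035)
o(S) = 0 (o(S) = (S - S)/3 = (⅓)*0 = 0)
(o(J) + 2260)/(a(55) - 6208) = (0 + 2260)/(266/13035 - 6208) = 2260/(-80921014/13035) = 2260*(-13035/80921014) = -14729550/40460507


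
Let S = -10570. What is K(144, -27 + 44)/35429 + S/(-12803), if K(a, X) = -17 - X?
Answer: 53435604/64799641 ≈ 0.82463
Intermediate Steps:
K(144, -27 + 44)/35429 + S/(-12803) = (-17 - (-27 + 44))/35429 - 10570/(-12803) = (-17 - 1*17)*(1/35429) - 10570*(-1/12803) = (-17 - 17)*(1/35429) + 1510/1829 = -34*1/35429 + 1510/1829 = -34/35429 + 1510/1829 = 53435604/64799641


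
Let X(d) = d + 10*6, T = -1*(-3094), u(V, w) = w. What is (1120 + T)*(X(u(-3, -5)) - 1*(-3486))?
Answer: 14921774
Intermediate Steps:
T = 3094
X(d) = 60 + d (X(d) = d + 60 = 60 + d)
(1120 + T)*(X(u(-3, -5)) - 1*(-3486)) = (1120 + 3094)*((60 - 5) - 1*(-3486)) = 4214*(55 + 3486) = 4214*3541 = 14921774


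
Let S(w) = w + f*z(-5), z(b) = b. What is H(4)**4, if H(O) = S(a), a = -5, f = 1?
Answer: 10000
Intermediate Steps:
S(w) = -5 + w (S(w) = w + 1*(-5) = w - 5 = -5 + w)
H(O) = -10 (H(O) = -5 - 5 = -10)
H(4)**4 = (-10)**4 = 10000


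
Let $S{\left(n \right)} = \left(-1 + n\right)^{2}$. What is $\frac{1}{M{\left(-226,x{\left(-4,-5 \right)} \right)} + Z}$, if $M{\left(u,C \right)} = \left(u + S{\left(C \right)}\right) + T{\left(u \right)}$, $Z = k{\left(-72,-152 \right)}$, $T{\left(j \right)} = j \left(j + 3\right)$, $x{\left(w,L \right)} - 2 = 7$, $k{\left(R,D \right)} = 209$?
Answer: $\frac{1}{50445} \approx 1.9824 \cdot 10^{-5}$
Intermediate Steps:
$x{\left(w,L \right)} = 9$ ($x{\left(w,L \right)} = 2 + 7 = 9$)
$T{\left(j \right)} = j \left(3 + j\right)$
$Z = 209$
$M{\left(u,C \right)} = u + \left(-1 + C\right)^{2} + u \left(3 + u\right)$ ($M{\left(u,C \right)} = \left(u + \left(-1 + C\right)^{2}\right) + u \left(3 + u\right) = u + \left(-1 + C\right)^{2} + u \left(3 + u\right)$)
$\frac{1}{M{\left(-226,x{\left(-4,-5 \right)} \right)} + Z} = \frac{1}{\left(-226 + \left(-1 + 9\right)^{2} - 226 \left(3 - 226\right)\right) + 209} = \frac{1}{\left(-226 + 8^{2} - -50398\right) + 209} = \frac{1}{\left(-226 + 64 + 50398\right) + 209} = \frac{1}{50236 + 209} = \frac{1}{50445}$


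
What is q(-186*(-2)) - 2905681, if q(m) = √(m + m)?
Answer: -2905681 + 2*√186 ≈ -2.9057e+6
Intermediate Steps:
q(m) = √2*√m (q(m) = √(2*m) = √2*√m)
q(-186*(-2)) - 2905681 = √2*√(-186*(-2)) - 2905681 = √2*√372 - 2905681 = √2*(2*√93) - 2905681 = 2*√186 - 2905681 = -2905681 + 2*√186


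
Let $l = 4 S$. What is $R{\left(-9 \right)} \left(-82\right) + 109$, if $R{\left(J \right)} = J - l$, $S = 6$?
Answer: $2815$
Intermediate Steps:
$l = 24$ ($l = 4 \cdot 6 = 24$)
$R{\left(J \right)} = -24 + J$ ($R{\left(J \right)} = J - 24 = -24 + J$)
$R{\left(-9 \right)} \left(-82\right) + 109 = \left(-24 - 9\right) \left(-82\right) + 109 = \left(-33\right) \left(-82\right) + 109 = 2706 + 109 = 2815$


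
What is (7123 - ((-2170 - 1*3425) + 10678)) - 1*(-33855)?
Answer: 35895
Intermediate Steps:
(7123 - ((-2170 - 1*3425) + 10678)) - 1*(-33855) = (7123 - ((-2170 - 3425) + 10678)) + 33855 = (7123 - (-5595 + 10678)) + 33855 = (7123 - 1*5083) + 33855 = (7123 - 5083) + 33855 = 2040 + 33855 = 35895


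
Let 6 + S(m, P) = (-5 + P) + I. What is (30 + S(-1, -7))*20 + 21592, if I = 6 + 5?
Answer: 22052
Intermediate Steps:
I = 11
S(m, P) = P (S(m, P) = -6 + ((-5 + P) + 11) = -6 + (6 + P) = P)
(30 + S(-1, -7))*20 + 21592 = (30 - 7)*20 + 21592 = 23*20 + 21592 = 460 + 21592 = 22052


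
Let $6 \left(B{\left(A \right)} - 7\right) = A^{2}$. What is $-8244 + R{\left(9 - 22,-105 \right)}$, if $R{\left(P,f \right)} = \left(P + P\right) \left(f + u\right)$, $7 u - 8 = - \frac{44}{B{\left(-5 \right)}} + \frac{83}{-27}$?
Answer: $- \frac{69870140}{12663} \approx -5517.7$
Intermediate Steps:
$B{\left(A \right)} = 7 + \frac{A^{2}}{6}$
$u = \frac{1783}{12663}$ ($u = \frac{8}{7} + \frac{- \frac{44}{7 + \frac{\left(-5\right)^{2}}{6}} + \frac{83}{-27}}{7} = \frac{8}{7} + \frac{- \frac{44}{7 + \frac{1}{6} \cdot 25} + 83 \left(- \frac{1}{27}\right)}{7} = \frac{8}{7} + \frac{- \frac{44}{7 + \frac{25}{6}} - \frac{83}{27}}{7} = \frac{8}{7} + \frac{- \frac{44}{\frac{67}{6}} - \frac{83}{27}}{7} = \frac{8}{7} + \frac{\left(-44\right) \frac{6}{67} - \frac{83}{27}}{7} = \frac{8}{7} + \frac{- \frac{264}{67} - \frac{83}{27}}{7} = \frac{8}{7} + \frac{1}{7} \left(- \frac{12689}{1809}\right) = \frac{8}{7} - \frac{12689}{12663} = \frac{1783}{12663} \approx 0.1408$)
$R{\left(P,f \right)} = 2 P \left(\frac{1783}{12663} + f\right)$ ($R{\left(P,f \right)} = \left(P + P\right) \left(f + \frac{1783}{12663}\right) = 2 P \left(\frac{1783}{12663} + f\right)$)
$-8244 + R{\left(9 - 22,-105 \right)} = -8244 + \frac{2 \left(9 - 22\right) \left(1783 + 12663 \left(-105\right)\right)}{12663} = -8244 + \frac{2}{12663} \left(-13\right) \left(1783 - 1329615\right) = -8244 + \frac{2}{12663} \left(-13\right) \left(-1327832\right) = -8244 + \frac{34523632}{12663} = - \frac{69870140}{12663}$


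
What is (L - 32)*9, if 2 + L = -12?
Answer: -414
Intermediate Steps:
L = -14 (L = -2 - 12 = -14)
(L - 32)*9 = (-14 - 32)*9 = -46*9 = -414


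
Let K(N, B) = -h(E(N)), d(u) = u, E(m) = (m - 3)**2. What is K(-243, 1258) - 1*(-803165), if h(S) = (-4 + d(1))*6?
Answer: 803183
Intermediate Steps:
E(m) = (-3 + m)**2
h(S) = -18 (h(S) = (-4 + 1)*6 = -3*6 = -18)
K(N, B) = 18 (K(N, B) = -1*(-18) = 18)
K(-243, 1258) - 1*(-803165) = 18 - 1*(-803165) = 18 + 803165 = 803183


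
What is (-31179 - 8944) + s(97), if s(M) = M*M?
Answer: -30714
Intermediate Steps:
s(M) = M²
(-31179 - 8944) + s(97) = (-31179 - 8944) + 97² = -40123 + 9409 = -30714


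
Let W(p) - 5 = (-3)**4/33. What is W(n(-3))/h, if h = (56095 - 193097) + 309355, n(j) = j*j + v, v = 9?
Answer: 82/1895883 ≈ 4.3252e-5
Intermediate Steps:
n(j) = 9 + j**2 (n(j) = j*j + 9 = j**2 + 9 = 9 + j**2)
h = 172353 (h = -137002 + 309355 = 172353)
W(p) = 82/11 (W(p) = 5 + (-3)**4/33 = 5 + 81*(1/33) = 5 + 27/11 = 82/11)
W(n(-3))/h = (82/11)/172353 = (82/11)*(1/172353) = 82/1895883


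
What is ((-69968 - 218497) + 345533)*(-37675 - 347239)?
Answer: -21966272152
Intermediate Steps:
((-69968 - 218497) + 345533)*(-37675 - 347239) = (-288465 + 345533)*(-384914) = 57068*(-384914) = -21966272152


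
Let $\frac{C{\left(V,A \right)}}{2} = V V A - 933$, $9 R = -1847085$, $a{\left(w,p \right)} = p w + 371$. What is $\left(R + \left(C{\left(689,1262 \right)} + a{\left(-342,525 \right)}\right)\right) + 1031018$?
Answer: $\frac{3596521636}{3} \approx 1.1988 \cdot 10^{9}$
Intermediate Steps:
$a{\left(w,p \right)} = 371 + p w$
$R = - \frac{615695}{3}$ ($R = \frac{1}{9} \left(-1847085\right) = - \frac{615695}{3} \approx -2.0523 \cdot 10^{5}$)
$C{\left(V,A \right)} = -1866 + 2 A V^{2}$ ($C{\left(V,A \right)} = 2 \left(V V A - 933\right) = 2 \left(V^{2} A - 933\right) = 2 \left(A V^{2} - 933\right) = 2 \left(-933 + A V^{2}\right) = -1866 + 2 A V^{2}$)
$\left(R + \left(C{\left(689,1262 \right)} + a{\left(-342,525 \right)}\right)\right) + 1031018 = \left(- \frac{615695}{3} + \left(\left(-1866 + 2 \cdot 1262 \cdot 689^{2}\right) + \left(371 + 525 \left(-342\right)\right)\right)\right) + 1031018 = \left(- \frac{615695}{3} + \left(\left(-1866 + 2 \cdot 1262 \cdot 474721\right) + \left(371 - 179550\right)\right)\right) + 1031018 = \left(- \frac{615695}{3} + \left(\left(-1866 + 1198195804\right) - 179179\right)\right) + 1031018 = \left(- \frac{615695}{3} + \left(1198193938 - 179179\right)\right) + 1031018 = \left(- \frac{615695}{3} + 1198014759\right) + 1031018 = \frac{3593428582}{3} + 1031018 = \frac{3596521636}{3}$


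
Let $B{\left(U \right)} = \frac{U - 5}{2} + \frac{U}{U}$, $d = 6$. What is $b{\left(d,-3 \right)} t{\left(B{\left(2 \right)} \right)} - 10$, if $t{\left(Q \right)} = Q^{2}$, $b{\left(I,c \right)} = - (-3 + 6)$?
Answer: $- \frac{43}{4} \approx -10.75$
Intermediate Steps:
$b{\left(I,c \right)} = -3$ ($b{\left(I,c \right)} = \left(-1\right) 3 = -3$)
$B{\left(U \right)} = - \frac{3}{2} + \frac{U}{2}$ ($B{\left(U \right)} = \left(-5 + U\right) \frac{1}{2} + 1 = \left(- \frac{5}{2} + \frac{U}{2}\right) + 1 = - \frac{3}{2} + \frac{U}{2}$)
$b{\left(d,-3 \right)} t{\left(B{\left(2 \right)} \right)} - 10 = - 3 \left(- \frac{3}{2} + \frac{1}{2} \cdot 2\right)^{2} - 10 = - 3 \left(- \frac{3}{2} + 1\right)^{2} - 10 = - 3 \left(- \frac{1}{2}\right)^{2} - 10 = \left(-3\right) \frac{1}{4} - 10 = - \frac{3}{4} - 10 = - \frac{43}{4}$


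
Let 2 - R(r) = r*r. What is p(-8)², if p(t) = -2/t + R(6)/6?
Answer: 4225/144 ≈ 29.340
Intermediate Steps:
R(r) = 2 - r² (R(r) = 2 - r*r = 2 - r²)
p(t) = -17/3 - 2/t (p(t) = -2/t + (2 - 1*6²)/6 = -2/t + (2 - 1*36)*(⅙) = -2/t + (2 - 36)*(⅙) = -2/t - 34*⅙ = -2/t - 17/3 = -17/3 - 2/t)
p(-8)² = (-17/3 - 2/(-8))² = (-17/3 - 2*(-⅛))² = (-17/3 + ¼)² = (-65/12)² = 4225/144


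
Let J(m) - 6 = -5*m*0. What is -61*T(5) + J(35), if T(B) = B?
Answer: -299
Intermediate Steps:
J(m) = 6 (J(m) = 6 - 5*m*0 = 6 + 0 = 6)
-61*T(5) + J(35) = -61*5 + 6 = -305 + 6 = -299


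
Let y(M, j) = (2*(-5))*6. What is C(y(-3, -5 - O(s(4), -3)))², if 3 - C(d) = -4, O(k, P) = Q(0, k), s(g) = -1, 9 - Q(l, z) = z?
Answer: 49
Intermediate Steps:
Q(l, z) = 9 - z
O(k, P) = 9 - k
y(M, j) = -60 (y(M, j) = -10*6 = -60)
C(d) = 7 (C(d) = 3 - 1*(-4) = 3 + 4 = 7)
C(y(-3, -5 - O(s(4), -3)))² = 7² = 49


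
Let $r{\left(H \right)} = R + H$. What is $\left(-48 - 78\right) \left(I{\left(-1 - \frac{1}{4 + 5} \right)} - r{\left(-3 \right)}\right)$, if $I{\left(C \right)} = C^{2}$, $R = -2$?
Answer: $- \frac{7070}{9} \approx -785.56$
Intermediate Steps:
$r{\left(H \right)} = -2 + H$
$\left(-48 - 78\right) \left(I{\left(-1 - \frac{1}{4 + 5} \right)} - r{\left(-3 \right)}\right) = \left(-48 - 78\right) \left(\left(-1 - \frac{1}{4 + 5}\right)^{2} - \left(-2 - 3\right)\right) = \left(-48 - 78\right) \left(\left(-1 - \frac{1}{9}\right)^{2} - -5\right) = - 126 \left(\left(-1 - \frac{1}{9}\right)^{2} + 5\right) = - 126 \left(\left(- \frac{10}{9}\right)^{2} + 5\right) = - 126 \left(\frac{100}{81} + 5\right) = \left(-126\right) \frac{505}{81} = - \frac{7070}{9}$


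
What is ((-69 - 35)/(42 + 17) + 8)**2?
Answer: 135424/3481 ≈ 38.904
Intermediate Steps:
((-69 - 35)/(42 + 17) + 8)**2 = (-104/59 + 8)**2 = (368/59)**2 = 135424/3481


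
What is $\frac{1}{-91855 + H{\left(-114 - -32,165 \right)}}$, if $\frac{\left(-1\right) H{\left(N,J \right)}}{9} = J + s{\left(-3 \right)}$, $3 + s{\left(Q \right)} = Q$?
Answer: $- \frac{1}{93286} \approx -1.072 \cdot 10^{-5}$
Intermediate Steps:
$s{\left(Q \right)} = -3 + Q$
$H{\left(N,J \right)} = 54 - 9 J$ ($H{\left(N,J \right)} = - 9 \left(J - 6\right) = - 9 \left(-6 + J\right) = 54 - 9 J$)
$\frac{1}{-91855 + H{\left(-114 - -32,165 \right)}} = \frac{1}{-91855 + \left(54 - 1485\right)} = \frac{1}{-91855 - 1431} = \frac{1}{-93286} = - \frac{1}{93286}$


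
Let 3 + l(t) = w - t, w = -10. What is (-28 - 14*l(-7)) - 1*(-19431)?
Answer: 19487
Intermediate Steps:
l(t) = -13 - t (l(t) = -3 + (-10 - t) = -13 - t)
(-28 - 14*l(-7)) - 1*(-19431) = (-28 - 14*(-13 - 1*(-7))) - 1*(-19431) = (-28 - 14*(-13 + 7)) + 19431 = (-28 - 14*(-6)) + 19431 = (-28 + 84) + 19431 = 56 + 19431 = 19487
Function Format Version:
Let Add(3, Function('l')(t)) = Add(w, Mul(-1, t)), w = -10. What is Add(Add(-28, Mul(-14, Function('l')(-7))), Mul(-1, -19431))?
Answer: 19487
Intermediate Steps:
Function('l')(t) = Add(-13, Mul(-1, t)) (Function('l')(t) = Add(-3, Add(-10, Mul(-1, t))) = Add(-13, Mul(-1, t)))
Add(Add(-28, Mul(-14, Function('l')(-7))), Mul(-1, -19431)) = Add(Add(-28, Mul(-14, Add(-13, Mul(-1, -7)))), Mul(-1, -19431)) = Add(Add(-28, Mul(-14, Add(-13, 7))), 19431) = Add(Add(-28, Mul(-14, -6)), 19431) = Add(Add(-28, 84), 19431) = Add(56, 19431) = 19487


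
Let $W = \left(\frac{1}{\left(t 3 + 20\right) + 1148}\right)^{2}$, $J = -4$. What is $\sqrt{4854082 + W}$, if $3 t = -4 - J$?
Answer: $\frac{\sqrt{6622055162369}}{1168} \approx 2203.2$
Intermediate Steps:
$t = 0$ ($t = \frac{-4 - -4}{3} = \frac{-4 + 4}{3} = \frac{1}{3} \cdot 0 = 0$)
$W = \frac{1}{1364224}$ ($W = \left(\frac{1}{\left(0 \cdot 3 + 20\right) + 1148}\right)^{2} = \left(\frac{1}{\left(0 + 20\right) + 1148}\right)^{2} = \left(\frac{1}{20 + 1148}\right)^{2} = \left(\frac{1}{1168}\right)^{2} = \frac{1}{1364224} \approx 7.3302 \cdot 10^{-7}$)
$\sqrt{4854082 + W} = \sqrt{4854082 + \frac{1}{1364224}} = \sqrt{\frac{6622055162369}{1364224}} = \frac{\sqrt{6622055162369}}{1168}$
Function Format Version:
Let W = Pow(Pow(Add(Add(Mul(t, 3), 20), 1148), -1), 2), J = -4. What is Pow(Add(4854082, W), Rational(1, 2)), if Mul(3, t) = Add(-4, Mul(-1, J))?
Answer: Mul(Rational(1, 1168), Pow(6622055162369, Rational(1, 2))) ≈ 2203.2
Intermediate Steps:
t = 0 (t = Mul(Rational(1, 3), Add(-4, Mul(-1, -4))) = Mul(Rational(1, 3), Add(-4, 4)) = Mul(Rational(1, 3), 0) = 0)
W = Rational(1, 1364224) (W = Pow(Pow(Add(Add(Mul(0, 3), 20), 1148), -1), 2) = Pow(Pow(Add(Add(0, 20), 1148), -1), 2) = Pow(Pow(Add(20, 1148), -1), 2) = Pow(Pow(1168, -1), 2) = Pow(Rational(1, 1168), 2) = Rational(1, 1364224) ≈ 7.3302e-7)
Pow(Add(4854082, W), Rational(1, 2)) = Pow(Add(4854082, Rational(1, 1364224)), Rational(1, 2)) = Pow(Rational(6622055162369, 1364224), Rational(1, 2)) = Mul(Rational(1, 1168), Pow(6622055162369, Rational(1, 2)))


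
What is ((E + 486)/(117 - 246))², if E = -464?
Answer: 484/16641 ≈ 0.029085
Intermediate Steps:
((E + 486)/(117 - 246))² = ((-464 + 486)/(117 - 246))² = (22/(-129))² = (22*(-1/129))² = (-22/129)² = 484/16641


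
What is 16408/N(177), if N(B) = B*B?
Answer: 16408/31329 ≈ 0.52373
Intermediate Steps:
N(B) = B²
16408/N(177) = 16408/(177²) = 16408/31329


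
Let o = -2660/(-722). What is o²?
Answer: 4900/361 ≈ 13.573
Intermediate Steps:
o = 70/19 (o = -2660*(-1/722) = 70/19 ≈ 3.6842)
o² = (70/19)² = 4900/361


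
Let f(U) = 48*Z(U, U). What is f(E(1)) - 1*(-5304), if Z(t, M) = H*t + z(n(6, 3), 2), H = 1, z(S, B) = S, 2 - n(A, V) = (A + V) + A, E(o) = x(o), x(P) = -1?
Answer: 4632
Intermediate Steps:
E(o) = -1
n(A, V) = 2 - V - 2*A (n(A, V) = 2 - ((A + V) + A) = 2 - (V + 2*A) = 2 + (-V - 2*A) = 2 - V - 2*A)
Z(t, M) = -13 + t (Z(t, M) = 1*t + (2 - 1*3 - 2*6) = t + (2 - 3 - 12) = t - 13 = -13 + t)
f(U) = -624 + 48*U (f(U) = 48*(-13 + U) = -624 + 48*U)
f(E(1)) - 1*(-5304) = (-624 + 48*(-1)) - 1*(-5304) = (-624 - 48) + 5304 = -672 + 5304 = 4632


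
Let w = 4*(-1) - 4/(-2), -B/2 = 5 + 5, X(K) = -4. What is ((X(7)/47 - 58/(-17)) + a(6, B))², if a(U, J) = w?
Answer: 1123600/638401 ≈ 1.7600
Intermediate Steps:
B = -20 (B = -2*(5 + 5) = -2*10 = -20)
w = -2 (w = -4 - 4*(-½) = -4 + 2 = -2)
a(U, J) = -2
((X(7)/47 - 58/(-17)) + a(6, B))² = ((-4/47 - 58/(-17)) - 2)² = ((-4*1/47 - 58*(-1/17)) - 2)² = ((-4/47 + 58/17) - 2)² = (2658/799 - 2)² = (1060/799)² = 1123600/638401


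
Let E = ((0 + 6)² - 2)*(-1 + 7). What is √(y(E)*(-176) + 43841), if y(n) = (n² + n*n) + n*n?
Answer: I*√21929407 ≈ 4682.9*I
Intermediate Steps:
E = 204 (E = (6² - 2)*6 = (36 - 2)*6 = 34*6 = 204)
y(n) = 3*n² (y(n) = (n² + n²) + n² = 2*n² + n² = 3*n²)
√(y(E)*(-176) + 43841) = √((3*204²)*(-176) + 43841) = √((3*41616)*(-176) + 43841) = √(124848*(-176) + 43841) = √(-21973248 + 43841) = √(-21929407) = I*√21929407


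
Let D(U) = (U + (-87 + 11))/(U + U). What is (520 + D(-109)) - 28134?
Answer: -6019667/218 ≈ -27613.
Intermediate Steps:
D(U) = (-76 + U)/(2*U) (D(U) = (U - 76)/((2*U)) = (-76 + U)*(1/(2*U)) = (-76 + U)/(2*U))
(520 + D(-109)) - 28134 = (520 + (½)*(-76 - 109)/(-109)) - 28134 = (520 + (½)*(-1/109)*(-185)) - 28134 = (520 + 185/218) - 28134 = 113545/218 - 28134 = -6019667/218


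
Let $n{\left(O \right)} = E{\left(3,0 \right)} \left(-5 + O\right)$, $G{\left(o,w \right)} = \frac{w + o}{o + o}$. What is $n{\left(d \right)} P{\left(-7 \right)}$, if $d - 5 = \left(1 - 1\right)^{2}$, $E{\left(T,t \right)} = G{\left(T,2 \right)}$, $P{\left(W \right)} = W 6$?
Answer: $0$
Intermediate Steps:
$G{\left(o,w \right)} = \frac{o + w}{2 o}$
$P{\left(W \right)} = 6 W$
$E{\left(T,t \right)} = \frac{2 + T}{2 T}$ ($E{\left(T,t \right)} = \frac{T + 2}{2 T} = \frac{2 + T}{2 T}$)
$d = 5$ ($d = 5 + \left(1 - 1\right)^{2} = 5 + 0^{2} = 5 + 0 = 5$)
$n{\left(O \right)} = - \frac{25}{6} + \frac{5 O}{6}$ ($n{\left(O \right)} = \frac{2 + 3}{2 \cdot 3} \left(-5 + O\right) = \frac{1}{2} \cdot \frac{1}{3} \cdot 5 \left(-5 + O\right) = \frac{5 \left(-5 + O\right)}{6} = - \frac{25}{6} + \frac{5 O}{6}$)
$n{\left(d \right)} P{\left(-7 \right)} = \left(- \frac{25}{6} + \frac{5}{6} \cdot 5\right) 6 \left(-7\right) = \left(- \frac{25}{6} + \frac{25}{6}\right) \left(-42\right) = 0 \left(-42\right) = 0$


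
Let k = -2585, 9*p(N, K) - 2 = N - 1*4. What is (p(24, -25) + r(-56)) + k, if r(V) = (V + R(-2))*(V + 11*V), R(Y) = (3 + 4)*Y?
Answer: 400117/9 ≈ 44457.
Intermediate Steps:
R(Y) = 7*Y
r(V) = 12*V*(-14 + V) (r(V) = (V + 7*(-2))*(V + 11*V) = (V - 14)*(12*V) = (-14 + V)*(12*V) = 12*V*(-14 + V))
p(N, K) = -2/9 + N/9 (p(N, K) = 2/9 + (N - 1*4)/9 = 2/9 + (N - 4)/9 = 2/9 + (-4 + N)/9 = 2/9 + (-4/9 + N/9) = -2/9 + N/9)
(p(24, -25) + r(-56)) + k = ((-2/9 + (⅑)*24) + 12*(-56)*(-14 - 56)) - 2585 = ((-2/9 + 8/3) + 12*(-56)*(-70)) - 2585 = (22/9 + 47040) - 2585 = 423382/9 - 2585 = 400117/9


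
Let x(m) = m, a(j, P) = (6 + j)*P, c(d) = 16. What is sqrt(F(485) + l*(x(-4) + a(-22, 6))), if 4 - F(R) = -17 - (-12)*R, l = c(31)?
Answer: 7*I*sqrt(151) ≈ 86.017*I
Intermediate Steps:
a(j, P) = P*(6 + j)
l = 16
F(R) = 21 - 12*R (F(R) = 4 - (-17 - (-12)*R) = 4 - (-17 + 12*R) = 4 + (17 - 12*R) = 21 - 12*R)
sqrt(F(485) + l*(x(-4) + a(-22, 6))) = sqrt((21 - 12*485) + 16*(-4 + 6*(6 - 22))) = sqrt((21 - 5820) + 16*(-4 + 6*(-16))) = sqrt(-5799 + 16*(-4 - 96)) = sqrt(-5799 + 16*(-100)) = sqrt(-5799 - 1600) = sqrt(-7399) = 7*I*sqrt(151)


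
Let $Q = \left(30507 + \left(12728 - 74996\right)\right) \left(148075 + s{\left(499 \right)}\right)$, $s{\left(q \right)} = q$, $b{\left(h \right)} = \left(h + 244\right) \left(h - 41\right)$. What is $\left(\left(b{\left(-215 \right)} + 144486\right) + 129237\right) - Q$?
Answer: $4719125113$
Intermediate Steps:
$b{\left(h \right)} = \left(-41 + h\right) \left(244 + h\right)$ ($b{\left(h \right)} = \left(244 + h\right) \left(-41 + h\right) = \left(-41 + h\right) \left(244 + h\right)$)
$Q = -4718858814$ ($Q = \left(30507 + \left(12728 - 74996\right)\right) \left(148075 + 499\right) = \left(30507 + \left(12728 - 74996\right)\right) 148574 = \left(30507 - 62268\right) 148574 = \left(-31761\right) 148574 = -4718858814$)
$\left(\left(b{\left(-215 \right)} + 144486\right) + 129237\right) - Q = \left(\left(\left(-10004 + \left(-215\right)^{2} + 203 \left(-215\right)\right) + 144486\right) + 129237\right) - -4718858814 = \left(\left(\left(-10004 + 46225 - 43645\right) + 144486\right) + 129237\right) + 4718858814 = \left(\left(-7424 + 144486\right) + 129237\right) + 4718858814 = \left(137062 + 129237\right) + 4718858814 = 266299 + 4718858814 = 4719125113$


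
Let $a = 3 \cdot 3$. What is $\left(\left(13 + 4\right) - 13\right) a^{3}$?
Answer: $2916$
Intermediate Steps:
$a = 9$
$\left(\left(13 + 4\right) - 13\right) a^{3} = \left(\left(13 + 4\right) - 13\right) 9^{3} = \left(17 - 13\right) 729 = 4 \cdot 729 = 2916$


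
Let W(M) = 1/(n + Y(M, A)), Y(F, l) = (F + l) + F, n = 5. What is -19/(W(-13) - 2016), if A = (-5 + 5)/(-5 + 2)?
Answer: 399/42337 ≈ 0.0094244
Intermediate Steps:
A = 0 (A = 0/(-3) = 0*(-⅓) = 0)
Y(F, l) = l + 2*F
W(M) = 1/(5 + 2*M) (W(M) = 1/(5 + (0 + 2*M)) = 1/(5 + 2*M))
-19/(W(-13) - 2016) = -19/(1/(5 + 2*(-13)) - 2016) = -19/(1/(5 - 26) - 2016) = -19/(1/(-21) - 2016) = -19/(-1/21 - 2016) = -19/(-42337/21) = -21/42337*(-19) = 399/42337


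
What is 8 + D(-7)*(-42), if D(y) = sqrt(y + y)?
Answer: 8 - 42*I*sqrt(14) ≈ 8.0 - 157.15*I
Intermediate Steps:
D(y) = sqrt(2)*sqrt(y) (D(y) = sqrt(2*y) = sqrt(2)*sqrt(y))
8 + D(-7)*(-42) = 8 + (sqrt(2)*sqrt(-7))*(-42) = 8 + (sqrt(2)*(I*sqrt(7)))*(-42) = 8 + (I*sqrt(14))*(-42) = 8 - 42*I*sqrt(14)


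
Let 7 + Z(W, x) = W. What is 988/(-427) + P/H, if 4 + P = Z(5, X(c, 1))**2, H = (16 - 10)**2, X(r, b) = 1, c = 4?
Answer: -988/427 ≈ -2.3138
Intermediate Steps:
Z(W, x) = -7 + W
H = 36 (H = 6**2 = 36)
P = 0 (P = -4 + (-7 + 5)**2 = -4 + (-2)**2 = -4 + 4 = 0)
988/(-427) + P/H = 988/(-427) + 0/36 = 988*(-1/427) + 0*(1/36) = -988/427 + 0 = -988/427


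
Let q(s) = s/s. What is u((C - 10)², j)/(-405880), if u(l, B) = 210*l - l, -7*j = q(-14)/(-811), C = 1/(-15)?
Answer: -4765409/91323000 ≈ -0.052182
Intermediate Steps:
C = -1/15 ≈ -0.066667
q(s) = 1
j = 1/5677 (j = -1/(7*(-811)) = -(-1)/(7*811) = -⅐*(-1/811) = 1/5677 ≈ 0.00017615)
u(l, B) = 209*l
u((C - 10)², j)/(-405880) = (209*(-1/15 - 10)²)/(-405880) = (209*(-151/15)²)*(-1/405880) = (209*(22801/225))*(-1/405880) = (4765409/225)*(-1/405880) = -4765409/91323000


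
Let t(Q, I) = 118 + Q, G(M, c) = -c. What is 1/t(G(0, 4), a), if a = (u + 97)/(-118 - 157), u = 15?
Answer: 1/114 ≈ 0.0087719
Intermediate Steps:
a = -112/275 (a = (15 + 97)/(-118 - 157) = 112/(-275) = 112*(-1/275) = -112/275 ≈ -0.40727)
1/t(G(0, 4), a) = 1/(118 - 1*4) = 1/(118 - 4) = 1/114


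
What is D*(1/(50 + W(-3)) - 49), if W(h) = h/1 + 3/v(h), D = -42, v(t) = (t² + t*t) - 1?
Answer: 824901/401 ≈ 2057.1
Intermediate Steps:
v(t) = -1 + 2*t² (v(t) = (t² + t²) - 1 = 2*t² - 1 = -1 + 2*t²)
W(h) = h + 3/(-1 + 2*h²) (W(h) = h/1 + 3/(-1 + 2*h²) = h*1 + 3/(-1 + 2*h²) = h + 3/(-1 + 2*h²))
D*(1/(50 + W(-3)) - 49) = -42*(1/(50 + (3 - 1*(-3) + 2*(-3)³)/(-1 + 2*(-3)²)) - 49) = -42*(1/(50 + (3 + 3 + 2*(-27))/(-1 + 2*9)) - 49) = -42*(1/(50 + (3 + 3 - 54)/(-1 + 18)) - 49) = -42*(1/(50 - 48/17) - 49) = -42*(1/(802/17) - 49) = -42*(17/802 - 49) = -42*(-39281/802) = 824901/401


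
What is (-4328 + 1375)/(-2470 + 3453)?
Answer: -2953/983 ≈ -3.0041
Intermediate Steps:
(-4328 + 1375)/(-2470 + 3453) = -2953/983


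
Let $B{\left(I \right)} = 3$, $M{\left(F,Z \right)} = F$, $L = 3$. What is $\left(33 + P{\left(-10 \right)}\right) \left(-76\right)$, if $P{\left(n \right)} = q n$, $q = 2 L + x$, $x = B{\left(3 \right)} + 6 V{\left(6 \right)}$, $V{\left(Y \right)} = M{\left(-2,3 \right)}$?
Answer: $-4788$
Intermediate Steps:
$V{\left(Y \right)} = -2$
$x = -9$ ($x = 3 + 6 \left(-2\right) = 3 - 12 = -9$)
$q = -3$ ($q = 2 \cdot 3 - 9 = 6 - 9 = -3$)
$P{\left(n \right)} = - 3 n$
$\left(33 + P{\left(-10 \right)}\right) \left(-76\right) = \left(33 - -30\right) \left(-76\right) = \left(33 + 30\right) \left(-76\right) = 63 \left(-76\right) = -4788$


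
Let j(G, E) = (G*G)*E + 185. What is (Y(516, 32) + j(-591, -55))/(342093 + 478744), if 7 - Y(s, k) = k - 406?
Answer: -19209889/820837 ≈ -23.403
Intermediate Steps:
Y(s, k) = 413 - k (Y(s, k) = 7 - (k - 406) = 7 - (-406 + k) = 7 + (406 - k) = 413 - k)
j(G, E) = 185 + E*G² (j(G, E) = G²*E + 185 = E*G² + 185 = 185 + E*G²)
(Y(516, 32) + j(-591, -55))/(342093 + 478744) = ((413 - 1*32) + (185 - 55*(-591)²))/(342093 + 478744) = ((413 - 32) + (185 - 55*349281))/820837 = (381 + (185 - 19210455))*(1/820837) = (381 - 19210270)*(1/820837) = -19209889*1/820837 = -19209889/820837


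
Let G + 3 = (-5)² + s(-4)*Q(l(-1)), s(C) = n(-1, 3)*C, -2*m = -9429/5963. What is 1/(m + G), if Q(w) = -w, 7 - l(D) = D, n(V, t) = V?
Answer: -11926/109831 ≈ -0.10859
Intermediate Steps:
l(D) = 7 - D
m = 9429/11926 (m = -(-9429)/(2*5963) = -½*(-9429/5963) = 9429/11926 ≈ 0.79063)
s(C) = -C
G = -10 (G = -3 + ((-5)² + (-1*(-4))*(-(7 - 1*(-1)))) = -3 + (25 + 4*(-(7 + 1))) = -3 + (25 + 4*(-1*8)) = -3 + (25 + 4*(-8)) = -3 + (25 - 32) = -3 - 7 = -10)
1/(m + G) = 1/(9429/11926 - 10) = 1/(-109831/11926) = -11926/109831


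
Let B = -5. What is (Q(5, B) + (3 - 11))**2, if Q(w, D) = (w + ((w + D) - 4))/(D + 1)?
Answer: 1089/16 ≈ 68.063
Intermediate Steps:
Q(w, D) = (-4 + D + 2*w)/(1 + D) (Q(w, D) = (w + ((D + w) - 4))/(1 + D) = (w + (-4 + D + w))/(1 + D) = (-4 + D + 2*w)/(1 + D))
(Q(5, B) + (3 - 11))**2 = ((-4 - 5 + 2*5)/(1 - 5) + (3 - 11))**2 = ((-4 - 5 + 10)/(-4) - 8)**2 = (-1/4*1 - 8)**2 = (-1/4 - 8)**2 = (-33/4)**2 = 1089/16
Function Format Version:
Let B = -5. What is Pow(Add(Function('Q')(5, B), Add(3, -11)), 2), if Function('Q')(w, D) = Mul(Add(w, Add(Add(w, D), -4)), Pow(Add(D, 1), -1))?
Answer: Rational(1089, 16) ≈ 68.063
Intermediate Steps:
Function('Q')(w, D) = Mul(Pow(Add(1, D), -1), Add(-4, D, Mul(2, w))) (Function('Q')(w, D) = Mul(Add(w, Add(Add(D, w), -4)), Pow(Add(1, D), -1)) = Mul(Add(w, Add(-4, D, w)), Pow(Add(1, D), -1)) = Mul(Add(-4, D, Mul(2, w)), Pow(Add(1, D), -1)) = Mul(Pow(Add(1, D), -1), Add(-4, D, Mul(2, w))))
Pow(Add(Function('Q')(5, B), Add(3, -11)), 2) = Pow(Add(Mul(Pow(Add(1, -5), -1), Add(-4, -5, Mul(2, 5))), Add(3, -11)), 2) = Pow(Add(Mul(Pow(-4, -1), Add(-4, -5, 10)), -8), 2) = Pow(Add(Mul(Rational(-1, 4), 1), -8), 2) = Pow(Add(Rational(-1, 4), -8), 2) = Pow(Rational(-33, 4), 2) = Rational(1089, 16)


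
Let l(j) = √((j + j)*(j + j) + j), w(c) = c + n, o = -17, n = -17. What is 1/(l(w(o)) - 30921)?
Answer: -10307/318701217 - √510/318701217 ≈ -3.2411e-5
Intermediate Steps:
w(c) = -17 + c (w(c) = c - 17 = -17 + c)
l(j) = √(j + 4*j²) (l(j) = √((2*j)*(2*j) + j) = √(4*j² + j) = √(j + 4*j²))
1/(l(w(o)) - 30921) = 1/(√((-17 - 17)*(1 + 4*(-17 - 17))) - 30921) = 1/(√(-34*(1 + 4*(-34))) - 30921) = 1/(√(-34*(1 - 136)) - 30921) = 1/(√(-34*(-135)) - 30921) = 1/(√4590 - 30921) = 1/(3*√510 - 30921) = 1/(-30921 + 3*√510)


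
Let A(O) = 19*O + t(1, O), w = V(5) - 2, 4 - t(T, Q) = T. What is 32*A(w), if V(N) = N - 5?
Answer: -1120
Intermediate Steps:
t(T, Q) = 4 - T
V(N) = -5 + N
w = -2 (w = (-5 + 5) - 2 = 0 - 2 = -2)
A(O) = 3 + 19*O (A(O) = 19*O + (4 - 1*1) = 19*O + (4 - 1) = 19*O + 3 = 3 + 19*O)
32*A(w) = 32*(3 + 19*(-2)) = 32*(3 - 38) = 32*(-35) = -1120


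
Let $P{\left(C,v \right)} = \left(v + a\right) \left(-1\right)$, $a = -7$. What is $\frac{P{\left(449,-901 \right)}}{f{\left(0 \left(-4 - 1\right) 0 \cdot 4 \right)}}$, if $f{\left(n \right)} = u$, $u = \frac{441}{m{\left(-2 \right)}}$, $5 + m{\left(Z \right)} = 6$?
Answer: $\frac{908}{441} \approx 2.059$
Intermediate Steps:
$m{\left(Z \right)} = 1$ ($m{\left(Z \right)} = -5 + 6 = 1$)
$P{\left(C,v \right)} = 7 - v$ ($P{\left(C,v \right)} = \left(v - 7\right) \left(-1\right) = \left(-7 + v\right) \left(-1\right) = 7 - v$)
$u = 441$ ($u = \frac{441}{1} = 441 \cdot 1 = 441$)
$f{\left(n \right)} = 441$
$\frac{P{\left(449,-901 \right)}}{f{\left(0 \left(-4 - 1\right) 0 \cdot 4 \right)}} = \frac{7 - -901}{441} = \left(7 + 901\right) \frac{1}{441} = 908 \cdot \frac{1}{441} = \frac{908}{441}$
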